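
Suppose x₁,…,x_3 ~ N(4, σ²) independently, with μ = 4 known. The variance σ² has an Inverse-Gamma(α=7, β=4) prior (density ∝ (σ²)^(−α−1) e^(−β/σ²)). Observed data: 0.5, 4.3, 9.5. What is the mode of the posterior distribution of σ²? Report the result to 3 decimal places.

Sum of squared deviations about the known mean: SS = (0.5−4)² + (4.3−4)² + (9.5−4)² = 42.59.
The Normal likelihood contributes (σ²)^(−n/2) exp(−SS/(2σ²)), so the posterior is Inverse-Gamma(α + n/2, β + SS/2) = Inverse-Gamma(8.5, 25.295).
The mode of Inverse-Gamma(a, b) is b/(a+1) = 25.295/9.5 ≈ 2.663.

σ̂²_MAP = 2.663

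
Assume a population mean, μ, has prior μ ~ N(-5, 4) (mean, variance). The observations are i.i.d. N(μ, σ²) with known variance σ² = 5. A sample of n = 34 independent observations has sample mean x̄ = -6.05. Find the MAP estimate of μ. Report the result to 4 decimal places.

n = 34, x̄ = -6.05.
For a Normal prior and Normal likelihood with known variance, the posterior is Normal; its mode equals its mean, the precision-weighted average.
Prior precision 1/σ₀² = 1/4 = 0.25; data precision n/σ² = 34/5 = 6.8.
μ̂ = (0.25·(-5) + 6.8·(-6.05)) / (0.25 + 6.8) = (-42.39)/7.05 = -1413/235 ≈ -6.0128.

μ̂_MAP = -6.0128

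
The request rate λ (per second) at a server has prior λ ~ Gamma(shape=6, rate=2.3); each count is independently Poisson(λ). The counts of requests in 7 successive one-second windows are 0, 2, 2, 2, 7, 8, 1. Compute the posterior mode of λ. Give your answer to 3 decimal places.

Σxᵢ = 0+2+2+2+7+8+1 = 22, with n = 7.
Posterior ∝ λ^5e^(−2.3λ) · λ^22e^(−7λ) = λ^27e^(−9.3λ), i.e. Gamma(shape=28, rate=9.3).
The mode of a Gamma(a, b) with a ≥ 1 (shape–rate) is (a−1)/b = 27/9.3 ≈ 2.903.

λ̂_MAP = 2.903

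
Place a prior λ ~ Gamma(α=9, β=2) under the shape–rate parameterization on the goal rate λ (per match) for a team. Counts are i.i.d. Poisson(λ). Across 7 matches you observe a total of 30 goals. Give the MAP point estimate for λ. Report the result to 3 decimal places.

λ̂_MAP = 4.222

Σxᵢ = 30, n = 7.
Posterior ∝ λ^8e^(−2λ) · λ^30e^(−7λ) = λ^38e^(−9λ), i.e. Gamma(shape=39, rate=9).
The mode of a Gamma(a, b) with a ≥ 1 (shape–rate) is (a−1)/b = 38/9 ≈ 4.222.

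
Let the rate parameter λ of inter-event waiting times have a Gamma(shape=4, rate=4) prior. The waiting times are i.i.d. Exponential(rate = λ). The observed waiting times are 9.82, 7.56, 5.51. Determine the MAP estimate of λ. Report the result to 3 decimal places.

The Exponential(rate=λ) likelihood is ∝ λ^n e^(−λΣtᵢ). Here n = 3 and Σtᵢ = 9.82 + 7.56 + 5.51 = 22.89.
Posterior ∝ λ^3e^(−4λ) · λ^3e^(−22.89λ) = λ^6e^(−26.89λ), i.e. Gamma(7, 26.89).
Mode = (a−1)/b = 6/26.89 ≈ 0.223.

λ̂_MAP = 0.223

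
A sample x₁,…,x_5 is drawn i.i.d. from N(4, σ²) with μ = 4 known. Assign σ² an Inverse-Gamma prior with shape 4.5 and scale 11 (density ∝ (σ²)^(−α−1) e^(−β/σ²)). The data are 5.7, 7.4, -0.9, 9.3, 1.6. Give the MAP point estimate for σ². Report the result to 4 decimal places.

σ̂²_MAP = 5.8944

Sum of squared deviations about the known mean: SS = (5.7−4)² + (7.4−4)² + (-0.9−4)² + (9.3−4)² + (1.6−4)² = 72.31.
The Normal likelihood contributes (σ²)^(−n/2) exp(−SS/(2σ²)), so the posterior is Inverse-Gamma(α + n/2, β + SS/2) = Inverse-Gamma(7, 47.155).
The mode of Inverse-Gamma(a, b) is b/(a+1) = 47.155/8 ≈ 5.8944.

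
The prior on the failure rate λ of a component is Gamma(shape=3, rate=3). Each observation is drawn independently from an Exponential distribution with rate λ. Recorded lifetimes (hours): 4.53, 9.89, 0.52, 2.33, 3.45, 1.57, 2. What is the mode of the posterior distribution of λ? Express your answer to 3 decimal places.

The Exponential(rate=λ) likelihood is ∝ λ^n e^(−λΣtᵢ). Here n = 7 and Σtᵢ = 4.53 + 9.89 + 0.52 + 2.33 + 3.45 + 1.57 + 2 = 24.29.
Posterior ∝ λ^2e^(−3λ) · λ^7e^(−24.29λ) = λ^9e^(−27.29λ), i.e. Gamma(10, 27.29).
Mode = (a−1)/b = 9/27.29 ≈ 0.330.

λ̂_MAP = 0.330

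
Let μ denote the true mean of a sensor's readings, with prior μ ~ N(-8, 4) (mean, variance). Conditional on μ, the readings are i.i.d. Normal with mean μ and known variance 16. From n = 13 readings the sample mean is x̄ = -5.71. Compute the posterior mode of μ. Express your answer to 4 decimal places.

n = 13, x̄ = -5.71.
For a Normal prior and Normal likelihood with known variance, the posterior is Normal; its mode equals its mean, the precision-weighted average.
Prior precision 1/σ₀² = 1/4 = 0.25; data precision n/σ² = 13/16 = 0.8125.
μ̂ = (0.25·(-8) + 0.8125·(-5.71)) / (0.25 + 0.8125) = (-6.639375)/1.0625 = -10623/1700 ≈ -6.2488.

μ̂_MAP = -6.2488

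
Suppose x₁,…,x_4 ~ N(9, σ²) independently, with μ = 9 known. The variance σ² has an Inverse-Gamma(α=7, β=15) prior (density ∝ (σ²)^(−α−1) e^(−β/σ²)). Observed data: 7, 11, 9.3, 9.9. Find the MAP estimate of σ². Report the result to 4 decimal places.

σ̂²_MAP = 1.9450

Sum of squared deviations about the known mean: SS = (7−9)² + (11−9)² + (9.3−9)² + (9.9−9)² = 8.9.
The Normal likelihood contributes (σ²)^(−n/2) exp(−SS/(2σ²)), so the posterior is Inverse-Gamma(α + n/2, β + SS/2) = Inverse-Gamma(9, 19.45).
The mode of Inverse-Gamma(a, b) is b/(a+1) = 19.45/10 ≈ 1.9450.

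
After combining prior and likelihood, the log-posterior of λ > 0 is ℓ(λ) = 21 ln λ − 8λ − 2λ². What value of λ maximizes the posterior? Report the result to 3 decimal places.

λ̂_MAP = 1.500

ℓ'(λ) = 21/λ − 8 − 4λ. Setting this to zero and multiplying by λ: 4λ² + 8λ − 21 = 0.
λ = (−8 + √(8² + 4·4·21)) / (2·4) = (−8 + √400) / 8 = (−8 + 20)/8 = 3/2.
ℓ''(λ) = −21/λ² − 4 < 0, confirming a maximum.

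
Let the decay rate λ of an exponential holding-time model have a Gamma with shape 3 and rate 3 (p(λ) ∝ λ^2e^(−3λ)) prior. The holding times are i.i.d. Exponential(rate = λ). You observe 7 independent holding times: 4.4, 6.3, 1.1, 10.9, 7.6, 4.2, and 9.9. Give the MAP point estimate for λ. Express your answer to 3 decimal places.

λ̂_MAP = 0.190

The Exponential(rate=λ) likelihood is ∝ λ^n e^(−λΣtᵢ). Here n = 7 and Σtᵢ = 4.4 + 6.3 + 1.1 + 10.9 + 7.6 + 4.2 + 9.9 = 44.4.
Posterior ∝ λ^2e^(−3λ) · λ^7e^(−44.4λ) = λ^9e^(−47.4λ), i.e. Gamma(10, 47.4).
Mode = (a−1)/b = 9/47.4 ≈ 0.190.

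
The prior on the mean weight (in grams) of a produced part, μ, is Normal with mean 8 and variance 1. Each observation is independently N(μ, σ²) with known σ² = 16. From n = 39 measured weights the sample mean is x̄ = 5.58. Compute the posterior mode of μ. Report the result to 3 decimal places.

n = 39, x̄ = 5.58.
For a Normal prior and Normal likelihood with known variance, the posterior is Normal; its mode equals its mean, the precision-weighted average.
Prior precision 1/σ₀² = 1/1 = 1; data precision n/σ² = 39/16 = 2.4375.
μ̂ = (1·8 + 2.4375·5.58) / (1 + 2.4375) = 21.60125/3.4375 = 6.284.

μ̂_MAP = 6.284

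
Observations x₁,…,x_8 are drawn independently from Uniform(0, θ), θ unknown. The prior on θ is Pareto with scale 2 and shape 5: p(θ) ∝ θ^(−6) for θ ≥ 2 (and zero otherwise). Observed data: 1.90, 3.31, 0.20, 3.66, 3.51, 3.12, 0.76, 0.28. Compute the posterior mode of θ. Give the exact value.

The Uniform(0, θ) likelihood is θ^(−n) for θ ≥ max(xᵢ), zero otherwise. Here max(xᵢ) = 3.66.
Posterior ∝ θ^(−6) · θ^(−8) = θ^(−14) on θ ≥ max(2, 3.66) = 3.66.
This density is strictly decreasing in θ, so the posterior mode lies at the lower boundary of the support.

θ̂_MAP = 3.66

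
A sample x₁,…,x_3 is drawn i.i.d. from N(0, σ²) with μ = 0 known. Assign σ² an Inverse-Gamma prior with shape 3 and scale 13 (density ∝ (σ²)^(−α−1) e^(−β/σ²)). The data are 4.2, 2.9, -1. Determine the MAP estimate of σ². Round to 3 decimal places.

Sum of squared deviations about the known mean: SS = (4.2−0)² + (2.9−0)² + (-1−0)² = 27.05.
The Normal likelihood contributes (σ²)^(−n/2) exp(−SS/(2σ²)), so the posterior is Inverse-Gamma(α + n/2, β + SS/2) = Inverse-Gamma(4.5, 26.525).
The mode of Inverse-Gamma(a, b) is b/(a+1) = 26.525/5.5 ≈ 4.823.

σ̂²_MAP = 4.823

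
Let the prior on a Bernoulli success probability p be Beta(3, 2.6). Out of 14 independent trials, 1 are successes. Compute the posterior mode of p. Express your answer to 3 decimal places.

p̂_MAP = 0.170

Prior: Beta(3, 2.6).
Data: 1 success in 14 trials. The binomial likelihood contributes p(1−p)^13, so the posterior is Beta(3+1, 2.6+13) = Beta(4, 15.6).
For Beta(a, b) with a, b > 1 the mode is (a−1)/(a+b−2) = 3/17.6 ≈ 0.170.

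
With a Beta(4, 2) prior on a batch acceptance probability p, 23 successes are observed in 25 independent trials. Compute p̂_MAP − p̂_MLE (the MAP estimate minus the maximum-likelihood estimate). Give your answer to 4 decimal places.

MAP − MLE = -0.0234

Posterior is Beta(27, 4); MAP = (27−1)/(31−2) = 26/29 ≈ 0.89655.
MLE ignores the prior: p̂_MLE = k/n = 23/25 ≈ 0.92000.
Difference = 26/29 − 23/25 = -17/725 ≈ -0.0234.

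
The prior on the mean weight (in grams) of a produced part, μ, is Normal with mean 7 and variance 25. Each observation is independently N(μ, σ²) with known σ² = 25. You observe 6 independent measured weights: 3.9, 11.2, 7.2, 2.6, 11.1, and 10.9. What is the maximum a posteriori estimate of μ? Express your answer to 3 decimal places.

μ̂_MAP = 7.700

n = 6; x̄ = (3.9 + 11.2 + 7.2 + 2.6 + 11.1 + 10.9)/6 = 46.9/6 = 469/60 ≈ 7.8167.
For a Normal prior and Normal likelihood with known variance, the posterior is Normal; its mode equals its mean, the precision-weighted average.
Prior precision 1/σ₀² = 1/25 = 0.04; data precision n/σ² = 6/25 = 0.24.
μ̂ = (0.04·7 + 0.24·(469/60)) / (0.04 + 0.24) = 2.156/0.28 = 7.700.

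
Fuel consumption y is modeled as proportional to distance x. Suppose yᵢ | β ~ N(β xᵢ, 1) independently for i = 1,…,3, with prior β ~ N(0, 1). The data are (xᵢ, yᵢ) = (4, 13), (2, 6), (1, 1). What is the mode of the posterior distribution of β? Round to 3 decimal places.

log p(β | y) = −Σ(yᵢ − βxᵢ)²/(2·1) − β²/(2·1) + const.
Setting the derivative to zero: Σxᵢ(yᵢ − βxᵢ)/1 − β/1 = 0, so β = Σxᵢyᵢ / (Σxᵢ² + σ²/τ²).
Σxᵢyᵢ = 4·13 + 2·6 + 1·1 = 65; Σxᵢ² = 21; σ²/τ² = 1.
β̂_MAP = 65 / (21 + 1) = 65/22 ≈ 2.955.

β̂_MAP = 2.955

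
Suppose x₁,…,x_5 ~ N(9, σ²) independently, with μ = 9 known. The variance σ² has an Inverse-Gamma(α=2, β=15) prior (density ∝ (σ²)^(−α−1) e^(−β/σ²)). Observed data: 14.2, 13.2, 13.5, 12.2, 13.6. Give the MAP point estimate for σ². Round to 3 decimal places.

σ̂²_MAP = 11.485

Sum of squared deviations about the known mean: SS = (14.2−9)² + (13.2−9)² + (13.5−9)² + (12.2−9)² + (13.6−9)² = 96.33.
The Normal likelihood contributes (σ²)^(−n/2) exp(−SS/(2σ²)), so the posterior is Inverse-Gamma(α + n/2, β + SS/2) = Inverse-Gamma(4.5, 63.165).
The mode of Inverse-Gamma(a, b) is b/(a+1) = 63.165/5.5 ≈ 11.485.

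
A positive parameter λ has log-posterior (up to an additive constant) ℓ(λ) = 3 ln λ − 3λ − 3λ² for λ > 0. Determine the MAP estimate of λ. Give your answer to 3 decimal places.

λ̂_MAP = 0.500

ℓ'(λ) = 3/λ − 3 − 6λ. Setting this to zero and multiplying by λ: 6λ² + 3λ − 3 = 0.
λ = (−3 + √(3² + 4·6·3)) / (2·6) = (−3 + √81) / 12 = (−3 + 9)/12 = 1/2.
ℓ''(λ) = −3/λ² − 6 < 0, confirming a maximum.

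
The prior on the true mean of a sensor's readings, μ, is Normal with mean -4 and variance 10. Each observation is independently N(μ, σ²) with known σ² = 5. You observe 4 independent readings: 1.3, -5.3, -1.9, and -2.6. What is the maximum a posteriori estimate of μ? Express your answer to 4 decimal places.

μ̂_MAP = -2.3333

n = 4; x̄ = (1.3 + (-5.3) + (-1.9) + (-2.6))/4 = -8.5/4 = -2.125.
For a Normal prior and Normal likelihood with known variance, the posterior is Normal; its mode equals its mean, the precision-weighted average.
Prior precision 1/σ₀² = 1/10 = 0.1; data precision n/σ² = 4/5 = 0.8.
μ̂ = (0.1·(-4) + 0.8·(-2.125)) / (0.1 + 0.8) = (-2.1)/0.9 = -7/3 ≈ -2.3333.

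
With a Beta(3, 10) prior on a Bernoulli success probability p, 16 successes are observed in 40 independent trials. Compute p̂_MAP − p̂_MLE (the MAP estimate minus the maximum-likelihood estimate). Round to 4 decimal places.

Posterior is Beta(19, 34); MAP = (19−1)/(53−2) = 18/51 ≈ 0.35294.
MLE ignores the prior: p̂_MLE = k/n = 16/40 ≈ 0.40000.
Difference = 18/51 − 16/40 = -4/85 ≈ -0.0471.

MAP − MLE = -0.0471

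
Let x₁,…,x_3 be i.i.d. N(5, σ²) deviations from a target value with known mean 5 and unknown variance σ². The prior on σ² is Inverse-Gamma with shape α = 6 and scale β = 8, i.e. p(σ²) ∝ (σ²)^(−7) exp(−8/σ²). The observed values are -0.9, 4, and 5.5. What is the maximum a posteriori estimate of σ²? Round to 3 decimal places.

Sum of squared deviations about the known mean: SS = (-0.9−5)² + (4−5)² + (5.5−5)² = 36.06.
The Normal likelihood contributes (σ²)^(−n/2) exp(−SS/(2σ²)), so the posterior is Inverse-Gamma(α + n/2, β + SS/2) = Inverse-Gamma(7.5, 26.03).
The mode of Inverse-Gamma(a, b) is b/(a+1) = 26.03/8.5 ≈ 3.062.

σ̂²_MAP = 3.062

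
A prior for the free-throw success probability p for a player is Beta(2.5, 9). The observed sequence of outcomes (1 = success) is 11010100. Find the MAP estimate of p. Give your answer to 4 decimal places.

Prior: Beta(2.5, 9).
Data: 4 successes in 8 trials (from the sequence). The binomial likelihood contributes p^4(1−p)^4, so the posterior is Beta(2.5+4, 9+4) = Beta(6.5, 13).
For Beta(a, b) with a, b > 1 the mode is (a−1)/(a+b−2) = 5.5/17.5 ≈ 0.3143.

p̂_MAP = 0.3143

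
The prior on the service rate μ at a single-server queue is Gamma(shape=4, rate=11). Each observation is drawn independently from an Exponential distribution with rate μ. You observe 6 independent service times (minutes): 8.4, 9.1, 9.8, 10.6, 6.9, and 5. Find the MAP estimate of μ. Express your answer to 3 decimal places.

The Exponential(rate=μ) likelihood is ∝ μ^n e^(−μΣtᵢ). Here n = 6 and Σtᵢ = 8.4 + 9.1 + 9.8 + 10.6 + 6.9 + 5 = 49.8.
Posterior ∝ μ^3e^(−11μ) · μ^6e^(−49.8μ) = μ^9e^(−60.8μ), i.e. Gamma(10, 60.8).
Mode = (a−1)/b = 9/60.8 ≈ 0.148.

μ̂_MAP = 0.148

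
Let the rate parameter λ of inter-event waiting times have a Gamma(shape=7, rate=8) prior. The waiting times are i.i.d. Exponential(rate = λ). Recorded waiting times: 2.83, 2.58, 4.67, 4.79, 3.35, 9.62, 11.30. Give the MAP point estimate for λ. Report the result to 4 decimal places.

The Exponential(rate=λ) likelihood is ∝ λ^n e^(−λΣtᵢ). Here n = 7 and Σtᵢ = 2.83 + 2.58 + 4.67 + 4.79 + 3.35 + 9.62 + 11.30 = 39.14.
Posterior ∝ λ^6e^(−8λ) · λ^7e^(−39.14λ) = λ^13e^(−47.14λ), i.e. Gamma(14, 47.14).
Mode = (a−1)/b = 13/47.14 ≈ 0.2758.

λ̂_MAP = 0.2758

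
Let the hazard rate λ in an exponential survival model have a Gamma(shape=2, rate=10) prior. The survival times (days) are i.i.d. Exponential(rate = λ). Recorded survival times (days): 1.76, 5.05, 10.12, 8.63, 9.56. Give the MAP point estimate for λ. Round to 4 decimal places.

The Exponential(rate=λ) likelihood is ∝ λ^n e^(−λΣtᵢ). Here n = 5 and Σtᵢ = 1.76 + 5.05 + 10.12 + 8.63 + 9.56 = 35.12.
Posterior ∝ λe^(−10λ) · λ^5e^(−35.12λ) = λ^6e^(−45.12λ), i.e. Gamma(7, 45.12).
Mode = (a−1)/b = 6/45.12 ≈ 0.1330.

λ̂_MAP = 0.1330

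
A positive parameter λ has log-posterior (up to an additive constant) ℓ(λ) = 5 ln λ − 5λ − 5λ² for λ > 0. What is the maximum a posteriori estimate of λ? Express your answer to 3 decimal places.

λ̂_MAP = 0.500

ℓ'(λ) = 5/λ − 5 − 10λ. Setting this to zero and multiplying by λ: 10λ² + 5λ − 5 = 0.
λ = (−5 + √(5² + 4·10·5)) / (2·10) = (−5 + √225) / 20 = (−5 + 15)/20 = 1/2.
ℓ''(λ) = −5/λ² − 10 < 0, confirming a maximum.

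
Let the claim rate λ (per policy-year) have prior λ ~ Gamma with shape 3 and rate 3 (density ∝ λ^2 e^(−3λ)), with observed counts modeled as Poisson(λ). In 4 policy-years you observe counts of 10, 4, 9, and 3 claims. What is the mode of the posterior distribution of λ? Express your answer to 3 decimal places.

λ̂_MAP = 4.000

Σxᵢ = 10+4+9+3 = 26, with n = 4.
Posterior ∝ λ^2e^(−3λ) · λ^26e^(−4λ) = λ^28e^(−7λ), i.e. Gamma(shape=29, rate=7).
The mode of a Gamma(a, b) with a ≥ 1 (shape–rate) is (a−1)/b = 28/7 ≈ 4.000.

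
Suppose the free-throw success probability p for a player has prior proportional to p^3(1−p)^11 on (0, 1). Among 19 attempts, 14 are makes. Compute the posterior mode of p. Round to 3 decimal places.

p̂_MAP = 0.515

The prior density ∝ p^3(1−p)^11 is the kernel of Beta(4, 12).
Data: 14 successes in 19 trials. The binomial likelihood contributes p^14(1−p)^5, so the posterior is Beta(4+14, 12+5) = Beta(18, 17).
For Beta(a, b) with a, b > 1 the mode is (a−1)/(a+b−2) = 17/33 ≈ 0.515.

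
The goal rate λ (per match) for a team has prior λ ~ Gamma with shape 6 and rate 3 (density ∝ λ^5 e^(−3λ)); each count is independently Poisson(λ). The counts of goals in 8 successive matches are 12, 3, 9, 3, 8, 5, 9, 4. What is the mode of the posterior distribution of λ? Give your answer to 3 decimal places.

λ̂_MAP = 5.273

Σxᵢ = 12+3+9+3+8+5+9+4 = 53, with n = 8.
Posterior ∝ λ^5e^(−3λ) · λ^53e^(−8λ) = λ^58e^(−11λ), i.e. Gamma(shape=59, rate=11).
The mode of a Gamma(a, b) with a ≥ 1 (shape–rate) is (a−1)/b = 58/11 ≈ 5.273.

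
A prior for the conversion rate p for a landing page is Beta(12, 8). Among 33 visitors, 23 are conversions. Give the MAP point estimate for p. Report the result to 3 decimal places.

Prior: Beta(12, 8).
Data: 23 successes in 33 trials. The binomial likelihood contributes p^23(1−p)^10, so the posterior is Beta(12+23, 8+10) = Beta(35, 18).
For Beta(a, b) with a, b > 1 the mode is (a−1)/(a+b−2) = 34/51 ≈ 0.667.

p̂_MAP = 0.667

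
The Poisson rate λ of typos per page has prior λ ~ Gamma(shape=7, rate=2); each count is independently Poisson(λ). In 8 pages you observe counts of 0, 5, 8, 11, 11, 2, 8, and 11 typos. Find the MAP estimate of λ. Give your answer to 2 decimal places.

λ̂_MAP = 6.20

Σxᵢ = 0+5+8+11+11+2+8+11 = 56, with n = 8.
Posterior ∝ λ^6e^(−2λ) · λ^56e^(−8λ) = λ^62e^(−10λ), i.e. Gamma(shape=63, rate=10).
The mode of a Gamma(a, b) with a ≥ 1 (shape–rate) is (a−1)/b = 62/10 ≈ 6.20.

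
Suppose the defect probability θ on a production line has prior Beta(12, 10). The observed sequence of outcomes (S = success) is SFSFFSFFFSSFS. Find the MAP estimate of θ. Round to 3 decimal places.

θ̂_MAP = 0.515

Prior: Beta(12, 10).
Data: 6 successes in 13 trials (from the sequence). The binomial likelihood contributes θ^6(1−θ)^7, so the posterior is Beta(12+6, 10+7) = Beta(18, 17).
For Beta(a, b) with a, b > 1 the mode is (a−1)/(a+b−2) = 17/33 ≈ 0.515.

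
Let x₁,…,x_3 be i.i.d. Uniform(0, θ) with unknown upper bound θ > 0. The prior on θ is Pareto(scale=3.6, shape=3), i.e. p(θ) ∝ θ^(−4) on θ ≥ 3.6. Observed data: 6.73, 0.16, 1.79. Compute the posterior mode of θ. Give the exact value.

θ̂_MAP = 6.73

The Uniform(0, θ) likelihood is θ^(−n) for θ ≥ max(xᵢ), zero otherwise. Here max(xᵢ) = 6.73.
Posterior ∝ θ^(−4) · θ^(−3) = θ^(−7) on θ ≥ max(3.6, 6.73) = 6.73.
This density is strictly decreasing in θ, so the posterior mode lies at the lower boundary of the support.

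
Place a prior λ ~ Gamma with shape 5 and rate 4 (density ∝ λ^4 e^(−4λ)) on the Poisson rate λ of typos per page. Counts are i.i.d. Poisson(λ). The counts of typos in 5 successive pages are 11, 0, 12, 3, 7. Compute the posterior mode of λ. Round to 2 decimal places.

λ̂_MAP = 4.11

Σxᵢ = 11+0+12+3+7 = 33, with n = 5.
Posterior ∝ λ^4e^(−4λ) · λ^33e^(−5λ) = λ^37e^(−9λ), i.e. Gamma(shape=38, rate=9).
The mode of a Gamma(a, b) with a ≥ 1 (shape–rate) is (a−1)/b = 37/9 ≈ 4.11.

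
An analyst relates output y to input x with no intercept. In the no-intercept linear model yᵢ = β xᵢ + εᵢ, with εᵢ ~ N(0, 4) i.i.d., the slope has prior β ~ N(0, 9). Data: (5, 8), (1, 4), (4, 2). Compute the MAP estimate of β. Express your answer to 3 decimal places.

β̂_MAP = 1.225

log p(β | y) = −Σ(yᵢ − βxᵢ)²/(2·4) − β²/(2·9) + const.
Setting the derivative to zero: Σxᵢ(yᵢ − βxᵢ)/4 − β/9 = 0, so β = Σxᵢyᵢ / (Σxᵢ² + σ²/τ²).
Σxᵢyᵢ = 5·8 + 1·4 + 4·2 = 52; Σxᵢ² = 42; σ²/τ² = 4/9.
β̂_MAP = 52 / (42 + 4/9) = 52/(382/9) = 234/191 ≈ 1.225.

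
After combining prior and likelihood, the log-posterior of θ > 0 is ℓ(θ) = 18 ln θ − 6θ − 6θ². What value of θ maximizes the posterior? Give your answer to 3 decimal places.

ℓ'(θ) = 18/θ − 6 − 12θ. Setting this to zero and multiplying by θ: 12θ² + 6θ − 18 = 0.
θ = (−6 + √(6² + 4·12·18)) / (2·12) = (−6 + √900) / 24 = (−6 + 30)/24 = 1.
ℓ''(θ) = −18/θ² − 12 < 0, confirming a maximum.

θ̂_MAP = 1.000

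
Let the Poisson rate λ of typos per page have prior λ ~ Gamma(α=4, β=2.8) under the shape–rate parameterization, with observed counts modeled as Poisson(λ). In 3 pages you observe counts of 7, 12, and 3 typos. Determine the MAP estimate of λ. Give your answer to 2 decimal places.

λ̂_MAP = 4.31

Σxᵢ = 7+12+3 = 22, with n = 3.
Posterior ∝ λ^3e^(−2.8λ) · λ^22e^(−3λ) = λ^25e^(−5.8λ), i.e. Gamma(shape=26, rate=5.8).
The mode of a Gamma(a, b) with a ≥ 1 (shape–rate) is (a−1)/b = 25/5.8 ≈ 4.31.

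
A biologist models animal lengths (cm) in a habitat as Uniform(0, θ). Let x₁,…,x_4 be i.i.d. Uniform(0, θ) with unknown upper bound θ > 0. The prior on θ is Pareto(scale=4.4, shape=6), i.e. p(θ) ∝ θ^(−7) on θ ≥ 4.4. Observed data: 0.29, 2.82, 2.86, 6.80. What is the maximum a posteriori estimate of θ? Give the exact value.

The Uniform(0, θ) likelihood is θ^(−n) for θ ≥ max(xᵢ), zero otherwise. Here max(xᵢ) = 6.80.
Posterior ∝ θ^(−7) · θ^(−4) = θ^(−11) on θ ≥ max(4.4, 6.80) = 6.80.
This density is strictly decreasing in θ, so the posterior mode lies at the lower boundary of the support.

θ̂_MAP = 6.80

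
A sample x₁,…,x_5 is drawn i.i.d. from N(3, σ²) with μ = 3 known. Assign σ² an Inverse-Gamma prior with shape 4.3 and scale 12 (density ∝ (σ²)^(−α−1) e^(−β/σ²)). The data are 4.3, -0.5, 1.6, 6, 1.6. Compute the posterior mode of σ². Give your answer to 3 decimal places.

σ̂²_MAP = 3.260

Sum of squared deviations about the known mean: SS = (4.3−3)² + (-0.5−3)² + (1.6−3)² + (6−3)² + (1.6−3)² = 26.86.
The Normal likelihood contributes (σ²)^(−n/2) exp(−SS/(2σ²)), so the posterior is Inverse-Gamma(α + n/2, β + SS/2) = Inverse-Gamma(6.8, 25.43).
The mode of Inverse-Gamma(a, b) is b/(a+1) = 25.43/7.8 ≈ 3.260.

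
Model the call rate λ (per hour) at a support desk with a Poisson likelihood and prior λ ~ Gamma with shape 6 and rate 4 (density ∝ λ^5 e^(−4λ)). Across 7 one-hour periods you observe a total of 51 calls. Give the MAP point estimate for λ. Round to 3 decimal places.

Σxᵢ = 51, n = 7.
Posterior ∝ λ^5e^(−4λ) · λ^51e^(−7λ) = λ^56e^(−11λ), i.e. Gamma(shape=57, rate=11).
The mode of a Gamma(a, b) with a ≥ 1 (shape–rate) is (a−1)/b = 56/11 ≈ 5.091.

λ̂_MAP = 5.091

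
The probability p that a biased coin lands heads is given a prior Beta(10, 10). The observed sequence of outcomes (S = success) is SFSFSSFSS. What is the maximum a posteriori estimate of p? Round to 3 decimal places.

Prior: Beta(10, 10).
Data: 6 successes in 9 trials (from the sequence). The binomial likelihood contributes p^6(1−p)^3, so the posterior is Beta(10+6, 10+3) = Beta(16, 13).
For Beta(a, b) with a, b > 1 the mode is (a−1)/(a+b−2) = 15/27 ≈ 0.556.

p̂_MAP = 0.556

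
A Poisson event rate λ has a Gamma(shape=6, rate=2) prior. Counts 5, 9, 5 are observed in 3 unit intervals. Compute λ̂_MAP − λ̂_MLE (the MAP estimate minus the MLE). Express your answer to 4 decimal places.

Σxᵢ = 19. Posterior is Gamma(25, 5); MAP = (25−1)/5 = 24/5 ≈ 4.80000.
MLE = x̄ = 19/3 ≈ 6.33333.
Difference = 24/5 − 19/3 = -23/15 ≈ -1.5333.

MAP − MLE = -1.5333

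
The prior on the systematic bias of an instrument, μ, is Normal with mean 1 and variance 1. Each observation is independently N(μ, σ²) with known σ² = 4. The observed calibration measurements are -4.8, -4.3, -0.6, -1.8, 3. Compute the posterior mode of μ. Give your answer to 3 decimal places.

n = 5; x̄ = ((-4.8) + (-4.3) + (-0.6) + (-1.8) + 3)/5 = -8.5/5 = -1.7.
For a Normal prior and Normal likelihood with known variance, the posterior is Normal; its mode equals its mean, the precision-weighted average.
Prior precision 1/σ₀² = 1/1 = 1; data precision n/σ² = 5/4 = 1.25.
μ̂ = (1·1 + 1.25·(-1.7)) / (1 + 1.25) = (-1.125)/2.25 = -0.500.

μ̂_MAP = -0.500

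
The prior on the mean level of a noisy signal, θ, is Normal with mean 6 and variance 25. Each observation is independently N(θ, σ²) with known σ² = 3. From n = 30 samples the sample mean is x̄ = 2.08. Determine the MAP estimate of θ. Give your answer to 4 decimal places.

n = 30, x̄ = 2.08.
For a Normal prior and Normal likelihood with known variance, the posterior is Normal; its mode equals its mean, the precision-weighted average.
Prior precision 1/σ₀² = 1/25 = 0.04; data precision n/σ² = 30/3 = 10.
θ̂ = (0.04·6 + 10·2.08) / (0.04 + 10) = 21.04/10.04 = 526/251 ≈ 2.0956.

θ̂_MAP = 2.0956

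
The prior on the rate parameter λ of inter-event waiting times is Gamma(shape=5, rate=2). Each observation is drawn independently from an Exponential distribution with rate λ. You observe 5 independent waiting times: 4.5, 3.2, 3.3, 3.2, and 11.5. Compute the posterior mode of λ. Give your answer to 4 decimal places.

The Exponential(rate=λ) likelihood is ∝ λ^n e^(−λΣtᵢ). Here n = 5 and Σtᵢ = 4.5 + 3.2 + 3.3 + 3.2 + 11.5 = 25.7.
Posterior ∝ λ^4e^(−2λ) · λ^5e^(−25.7λ) = λ^9e^(−27.7λ), i.e. Gamma(10, 27.7).
Mode = (a−1)/b = 9/27.7 ≈ 0.3249.

λ̂_MAP = 0.3249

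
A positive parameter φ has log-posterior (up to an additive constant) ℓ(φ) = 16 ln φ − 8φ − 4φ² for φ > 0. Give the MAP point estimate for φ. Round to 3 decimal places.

φ̂_MAP = 1.000

ℓ'(φ) = 16/φ − 8 − 8φ. Setting this to zero and multiplying by φ: 8φ² + 8φ − 16 = 0.
φ = (−8 + √(8² + 4·8·16)) / (2·8) = (−8 + √576) / 16 = (−8 + 24)/16 = 1.
ℓ''(φ) = −16/φ² − 8 < 0, confirming a maximum.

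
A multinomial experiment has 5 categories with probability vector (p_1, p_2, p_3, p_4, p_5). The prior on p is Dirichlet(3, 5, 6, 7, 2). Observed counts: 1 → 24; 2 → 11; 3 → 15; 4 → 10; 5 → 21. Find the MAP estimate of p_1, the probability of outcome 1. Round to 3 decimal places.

The posterior is Dirichlet(αᵢ + nᵢ) = Dirichlet(27, 16, 21, 17, 23).
For a Dirichlet(a₁,…,a_K) with all aᵢ > 1, the mode has j-th component (aⱼ − 1)/(Σaᵢ − K).
Here Σaᵢ = 104 and K = 5, so p_1 = (27 − 1)/(104 − 5) = 26/99 ≈ 0.263.

MAP estimate: 0.263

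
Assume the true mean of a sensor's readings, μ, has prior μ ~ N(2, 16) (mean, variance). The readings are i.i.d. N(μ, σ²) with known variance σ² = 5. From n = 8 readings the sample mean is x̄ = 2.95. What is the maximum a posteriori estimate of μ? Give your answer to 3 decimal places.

n = 8, x̄ = 2.95.
For a Normal prior and Normal likelihood with known variance, the posterior is Normal; its mode equals its mean, the precision-weighted average.
Prior precision 1/σ₀² = 1/16 = 0.0625; data precision n/σ² = 8/5 = 1.6.
μ̂ = (0.0625·2 + 1.6·2.95) / (0.0625 + 1.6) = 4.845/1.6625 = 102/35 ≈ 2.914.

μ̂_MAP = 2.914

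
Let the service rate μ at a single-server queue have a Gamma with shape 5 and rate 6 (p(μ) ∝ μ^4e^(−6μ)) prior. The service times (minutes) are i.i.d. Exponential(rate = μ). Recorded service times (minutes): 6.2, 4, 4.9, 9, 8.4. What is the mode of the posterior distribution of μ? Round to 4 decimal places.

The Exponential(rate=μ) likelihood is ∝ μ^n e^(−μΣtᵢ). Here n = 5 and Σtᵢ = 6.2 + 4 + 4.9 + 9 + 8.4 = 32.5.
Posterior ∝ μ^4e^(−6μ) · μ^5e^(−32.5μ) = μ^9e^(−38.5μ), i.e. Gamma(10, 38.5).
Mode = (a−1)/b = 9/38.5 ≈ 0.2338.

μ̂_MAP = 0.2338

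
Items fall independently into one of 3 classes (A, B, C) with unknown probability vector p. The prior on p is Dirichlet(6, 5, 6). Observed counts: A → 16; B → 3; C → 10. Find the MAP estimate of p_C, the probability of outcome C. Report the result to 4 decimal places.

MAP estimate of p_C = 0.3488

The posterior is Dirichlet(αᵢ + nᵢ) = Dirichlet(22, 8, 16).
For a Dirichlet(a₁,…,a_K) with all aᵢ > 1, the mode has j-th component (aⱼ − 1)/(Σaᵢ − K).
Here Σaᵢ = 46 and K = 3, so p_C = (16 − 1)/(46 − 3) = 15/43 ≈ 0.3488.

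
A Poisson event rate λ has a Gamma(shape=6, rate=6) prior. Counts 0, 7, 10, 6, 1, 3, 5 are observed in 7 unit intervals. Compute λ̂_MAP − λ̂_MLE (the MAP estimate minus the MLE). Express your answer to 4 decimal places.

MAP − MLE = -1.7253

Σxᵢ = 32. Posterior is Gamma(38, 13); MAP = (38−1)/13 = 37/13 ≈ 2.84615.
MLE = x̄ = 32/7 ≈ 4.57143.
Difference = 37/13 − 32/7 = -157/91 ≈ -1.7253.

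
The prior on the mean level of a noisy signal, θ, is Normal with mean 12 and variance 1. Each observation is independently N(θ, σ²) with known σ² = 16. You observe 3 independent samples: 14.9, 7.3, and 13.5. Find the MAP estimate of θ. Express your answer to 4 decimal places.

θ̂_MAP = 11.9842

n = 3; x̄ = (14.9 + 7.3 + 13.5)/3 = 35.7/3 = 11.9.
For a Normal prior and Normal likelihood with known variance, the posterior is Normal; its mode equals its mean, the precision-weighted average.
Prior precision 1/σ₀² = 1/1 = 1; data precision n/σ² = 3/16 = 0.1875.
θ̂ = (1·12 + 0.1875·11.9) / (1 + 0.1875) = 14.23125/1.1875 = 2277/190 ≈ 11.9842.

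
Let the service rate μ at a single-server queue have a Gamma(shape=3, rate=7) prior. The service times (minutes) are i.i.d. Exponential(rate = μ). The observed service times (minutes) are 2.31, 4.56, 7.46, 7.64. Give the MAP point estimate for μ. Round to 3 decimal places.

The Exponential(rate=μ) likelihood is ∝ μ^n e^(−μΣtᵢ). Here n = 4 and Σtᵢ = 2.31 + 4.56 + 7.46 + 7.64 = 21.97.
Posterior ∝ μ^2e^(−7μ) · μ^4e^(−21.97μ) = μ^6e^(−28.97μ), i.e. Gamma(7, 28.97).
Mode = (a−1)/b = 6/28.97 ≈ 0.207.

μ̂_MAP = 0.207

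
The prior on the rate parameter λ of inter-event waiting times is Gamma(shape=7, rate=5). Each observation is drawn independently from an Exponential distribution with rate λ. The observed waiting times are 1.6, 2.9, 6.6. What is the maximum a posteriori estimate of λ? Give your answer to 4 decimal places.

λ̂_MAP = 0.5590

The Exponential(rate=λ) likelihood is ∝ λ^n e^(−λΣtᵢ). Here n = 3 and Σtᵢ = 1.6 + 2.9 + 6.6 = 11.1.
Posterior ∝ λ^6e^(−5λ) · λ^3e^(−11.1λ) = λ^9e^(−16.1λ), i.e. Gamma(10, 16.1).
Mode = (a−1)/b = 9/16.1 ≈ 0.5590.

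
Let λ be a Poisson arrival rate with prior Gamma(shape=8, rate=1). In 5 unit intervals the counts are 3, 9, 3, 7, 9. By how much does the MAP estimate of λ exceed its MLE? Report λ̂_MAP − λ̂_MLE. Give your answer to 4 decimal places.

Σxᵢ = 31. Posterior is Gamma(39, 6); MAP = (39−1)/6 = 38/6 ≈ 6.33333.
MLE = x̄ = 31/5 ≈ 6.20000.
Difference = 38/6 − 31/5 = 2/15 ≈ 0.1333.

MAP − MLE = 0.1333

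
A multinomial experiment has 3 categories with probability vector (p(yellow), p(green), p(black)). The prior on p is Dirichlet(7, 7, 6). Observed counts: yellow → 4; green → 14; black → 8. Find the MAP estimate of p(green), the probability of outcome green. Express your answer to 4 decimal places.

MAP estimate of p(green) = 0.4651

The posterior is Dirichlet(αᵢ + nᵢ) = Dirichlet(11, 21, 14).
For a Dirichlet(a₁,…,a_K) with all aᵢ > 1, the mode has j-th component (aⱼ − 1)/(Σaᵢ − K).
Here Σaᵢ = 46 and K = 3, so p(green) = (21 − 1)/(46 − 3) = 20/43 ≈ 0.4651.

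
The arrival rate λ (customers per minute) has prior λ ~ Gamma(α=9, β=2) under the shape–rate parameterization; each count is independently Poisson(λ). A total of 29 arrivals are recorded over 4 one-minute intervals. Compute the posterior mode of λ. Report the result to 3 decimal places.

Σxᵢ = 29, n = 4.
Posterior ∝ λ^8e^(−2λ) · λ^29e^(−4λ) = λ^37e^(−6λ), i.e. Gamma(shape=38, rate=6).
The mode of a Gamma(a, b) with a ≥ 1 (shape–rate) is (a−1)/b = 37/6 ≈ 6.167.

λ̂_MAP = 6.167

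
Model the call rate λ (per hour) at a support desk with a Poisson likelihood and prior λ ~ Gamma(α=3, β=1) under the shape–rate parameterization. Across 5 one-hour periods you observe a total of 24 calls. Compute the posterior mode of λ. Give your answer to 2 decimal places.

Σxᵢ = 24, n = 5.
Posterior ∝ λ^2e^(−1λ) · λ^24e^(−5λ) = λ^26e^(−6λ), i.e. Gamma(shape=27, rate=6).
The mode of a Gamma(a, b) with a ≥ 1 (shape–rate) is (a−1)/b = 26/6 ≈ 4.33.

λ̂_MAP = 4.33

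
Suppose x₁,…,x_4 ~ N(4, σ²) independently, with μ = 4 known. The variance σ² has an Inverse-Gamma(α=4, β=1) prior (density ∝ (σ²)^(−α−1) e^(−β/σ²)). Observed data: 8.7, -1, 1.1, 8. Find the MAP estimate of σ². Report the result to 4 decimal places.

Sum of squared deviations about the known mean: SS = (8.7−4)² + (-1−4)² + (1.1−4)² + (8−4)² = 71.5.
The Normal likelihood contributes (σ²)^(−n/2) exp(−SS/(2σ²)), so the posterior is Inverse-Gamma(α + n/2, β + SS/2) = Inverse-Gamma(6, 36.75).
The mode of Inverse-Gamma(a, b) is b/(a+1) = 36.75/7 ≈ 5.2500.

σ̂²_MAP = 5.2500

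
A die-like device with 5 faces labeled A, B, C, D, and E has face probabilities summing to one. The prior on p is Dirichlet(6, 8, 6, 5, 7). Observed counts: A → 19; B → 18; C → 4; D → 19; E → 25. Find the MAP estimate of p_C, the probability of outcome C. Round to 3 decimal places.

MAP estimate of p_C = 0.080

The posterior is Dirichlet(αᵢ + nᵢ) = Dirichlet(25, 26, 10, 24, 32).
For a Dirichlet(a₁,…,a_K) with all aᵢ > 1, the mode has j-th component (aⱼ − 1)/(Σaᵢ − K).
Here Σaᵢ = 117 and K = 5, so p_C = (10 − 1)/(117 − 5) = 9/112 ≈ 0.080.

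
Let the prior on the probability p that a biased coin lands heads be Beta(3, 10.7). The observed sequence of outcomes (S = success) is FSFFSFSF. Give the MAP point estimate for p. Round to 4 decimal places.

p̂_MAP = 0.2538

Prior: Beta(3, 10.7).
Data: 3 successes in 8 trials (from the sequence). The binomial likelihood contributes p^3(1−p)^5, so the posterior is Beta(3+3, 10.7+5) = Beta(6, 15.7).
For Beta(a, b) with a, b > 1 the mode is (a−1)/(a+b−2) = 5/19.7 ≈ 0.2538.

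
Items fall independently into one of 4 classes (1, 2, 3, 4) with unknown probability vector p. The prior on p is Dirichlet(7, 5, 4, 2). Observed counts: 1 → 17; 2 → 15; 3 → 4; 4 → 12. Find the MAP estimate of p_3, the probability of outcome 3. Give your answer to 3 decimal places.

MAP estimate: 0.113

The posterior is Dirichlet(αᵢ + nᵢ) = Dirichlet(24, 20, 8, 14).
For a Dirichlet(a₁,…,a_K) with all aᵢ > 1, the mode has j-th component (aⱼ − 1)/(Σaᵢ − K).
Here Σaᵢ = 66 and K = 4, so p_3 = (8 − 1)/(66 − 4) = 7/62 ≈ 0.113.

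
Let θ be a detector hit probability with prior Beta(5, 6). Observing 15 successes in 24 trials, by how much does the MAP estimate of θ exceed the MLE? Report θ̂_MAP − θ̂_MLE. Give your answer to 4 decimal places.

Posterior is Beta(20, 15); MAP = (20−1)/(35−2) = 19/33 ≈ 0.57576.
MLE ignores the prior: θ̂_MLE = k/n = 15/24 ≈ 0.62500.
Difference = 19/33 − 15/24 = -13/264 ≈ -0.0492.

MAP − MLE = -0.0492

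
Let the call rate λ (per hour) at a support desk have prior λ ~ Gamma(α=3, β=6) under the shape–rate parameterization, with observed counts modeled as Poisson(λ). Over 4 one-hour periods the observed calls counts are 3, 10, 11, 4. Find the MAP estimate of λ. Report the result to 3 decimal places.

λ̂_MAP = 3.000

Σxᵢ = 3+10+11+4 = 28, with n = 4.
Posterior ∝ λ^2e^(−6λ) · λ^28e^(−4λ) = λ^30e^(−10λ), i.e. Gamma(shape=31, rate=10).
The mode of a Gamma(a, b) with a ≥ 1 (shape–rate) is (a−1)/b = 30/10 ≈ 3.000.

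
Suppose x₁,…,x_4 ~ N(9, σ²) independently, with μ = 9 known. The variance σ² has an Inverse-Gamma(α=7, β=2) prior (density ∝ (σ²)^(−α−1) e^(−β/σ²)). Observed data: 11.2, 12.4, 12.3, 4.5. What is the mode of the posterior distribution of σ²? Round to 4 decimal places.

Sum of squared deviations about the known mean: SS = (11.2−9)² + (12.4−9)² + (12.3−9)² + (4.5−9)² = 47.54.
The Normal likelihood contributes (σ²)^(−n/2) exp(−SS/(2σ²)), so the posterior is Inverse-Gamma(α + n/2, β + SS/2) = Inverse-Gamma(9, 25.77).
The mode of Inverse-Gamma(a, b) is b/(a+1) = 25.77/10 ≈ 2.5770.

σ̂²_MAP = 2.5770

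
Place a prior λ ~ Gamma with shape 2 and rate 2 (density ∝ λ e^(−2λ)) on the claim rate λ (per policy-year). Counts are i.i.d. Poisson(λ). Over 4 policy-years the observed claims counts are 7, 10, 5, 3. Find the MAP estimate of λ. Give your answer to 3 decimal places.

Σxᵢ = 7+10+5+3 = 25, with n = 4.
Posterior ∝ λe^(−2λ) · λ^25e^(−4λ) = λ^26e^(−6λ), i.e. Gamma(shape=27, rate=6).
The mode of a Gamma(a, b) with a ≥ 1 (shape–rate) is (a−1)/b = 26/6 ≈ 4.333.

λ̂_MAP = 4.333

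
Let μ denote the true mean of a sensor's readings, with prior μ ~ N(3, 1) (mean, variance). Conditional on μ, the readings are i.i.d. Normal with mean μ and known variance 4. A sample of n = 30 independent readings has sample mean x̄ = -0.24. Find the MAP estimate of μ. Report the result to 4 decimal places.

n = 30, x̄ = -0.24.
For a Normal prior and Normal likelihood with known variance, the posterior is Normal; its mode equals its mean, the precision-weighted average.
Prior precision 1/σ₀² = 1/1 = 1; data precision n/σ² = 30/4 = 7.5.
μ̂ = (1·3 + 7.5·(-0.24)) / (1 + 7.5) = 1.2/8.5 = 12/85 ≈ 0.1412.

μ̂_MAP = 0.1412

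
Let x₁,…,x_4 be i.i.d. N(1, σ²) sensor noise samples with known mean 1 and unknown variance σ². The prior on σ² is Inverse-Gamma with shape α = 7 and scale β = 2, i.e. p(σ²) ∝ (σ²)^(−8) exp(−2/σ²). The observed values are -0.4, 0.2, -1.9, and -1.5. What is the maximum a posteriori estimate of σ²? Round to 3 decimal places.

Sum of squared deviations about the known mean: SS = (-0.4−1)² + (0.2−1)² + (-1.9−1)² + (-1.5−1)² = 17.26.
The Normal likelihood contributes (σ²)^(−n/2) exp(−SS/(2σ²)), so the posterior is Inverse-Gamma(α + n/2, β + SS/2) = Inverse-Gamma(9, 10.63).
The mode of Inverse-Gamma(a, b) is b/(a+1) = 10.63/10 ≈ 1.063.

σ̂²_MAP = 1.063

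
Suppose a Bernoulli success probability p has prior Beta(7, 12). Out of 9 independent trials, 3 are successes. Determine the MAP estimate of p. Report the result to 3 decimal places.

Prior: Beta(7, 12).
Data: 3 successes in 9 trials. The binomial likelihood contributes p^3(1−p)^6, so the posterior is Beta(7+3, 12+6) = Beta(10, 18).
For Beta(a, b) with a, b > 1 the mode is (a−1)/(a+b−2) = 9/26 ≈ 0.346.

p̂_MAP = 0.346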